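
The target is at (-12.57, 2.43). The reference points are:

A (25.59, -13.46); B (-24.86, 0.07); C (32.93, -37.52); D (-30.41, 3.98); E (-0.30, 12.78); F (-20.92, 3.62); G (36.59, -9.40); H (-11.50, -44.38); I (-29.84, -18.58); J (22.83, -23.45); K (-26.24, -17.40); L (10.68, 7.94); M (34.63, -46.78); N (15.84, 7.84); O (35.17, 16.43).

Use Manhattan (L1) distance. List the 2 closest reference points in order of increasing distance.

F, B

Distances from (-12.57, 2.43):
A: |38.16| + |-15.89| = 38.16 + 15.89 = 54.05
B: |-12.29| + |-2.36| = 12.29 + 2.36 = 14.65
C: |45.50| + |-39.95| = 45.50 + 39.95 = 85.45
D: |-17.84| + |1.55| = 17.84 + 1.55 = 19.39
E: |12.27| + |10.35| = 12.27 + 10.35 = 22.62
F: |-8.35| + |1.19| = 8.35 + 1.19 = 9.54
G: |49.16| + |-11.83| = 49.16 + 11.83 = 60.99
H: |1.07| + |-46.81| = 1.07 + 46.81 = 47.88
I: |-17.27| + |-21.01| = 17.27 + 21.01 = 38.28
J: |35.40| + |-25.88| = 35.40 + 25.88 = 61.28
K: |-13.67| + |-19.83| = 13.67 + 19.83 = 33.50
L: |23.25| + |5.51| = 23.25 + 5.51 = 28.76
M: |47.20| + |-49.21| = 47.20 + 49.21 = 96.41
N: |28.41| + |5.41| = 28.41 + 5.41 = 33.82
O: |47.74| + |14.00| = 47.74 + 14.00 = 61.74
Sorted: F (9.54) < B (14.65) < D (19.39) < E (22.62) < …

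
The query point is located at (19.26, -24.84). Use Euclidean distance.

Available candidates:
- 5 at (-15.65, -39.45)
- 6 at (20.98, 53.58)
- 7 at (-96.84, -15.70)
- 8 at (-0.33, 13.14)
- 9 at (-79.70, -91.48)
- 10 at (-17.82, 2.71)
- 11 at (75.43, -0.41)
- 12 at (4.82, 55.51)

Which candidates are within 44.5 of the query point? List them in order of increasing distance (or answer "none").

Distances from (19.26, -24.84):
5: √((-34.91)² + (-14.61)²) = √(1218.7081 + 213.4521) = 37.84
6: √((1.72)² + (78.42)²) = √(2.9584 + 6149.6964) = 78.44
7: √((-116.10)² + (9.14)²) = √(13479.2100 + 83.5396) = 116.46
8: √((-19.59)² + (37.98)²) = √(383.7681 + 1442.4804) = 42.73
9: √((-98.96)² + (-66.64)²) = √(9793.0816 + 4440.8896) = 119.31
10: √((-37.08)² + (27.55)²) = √(1374.9264 + 759.0025) = 46.19
11: √((56.17)² + (24.43)²) = √(3155.0689 + 596.8249) = 61.25
12: √((-14.44)² + (80.35)²) = √(208.5136 + 6456.1225) = 81.64
Threshold 44.5: 5 (37.84), 8 (42.73) are within range.

5, 8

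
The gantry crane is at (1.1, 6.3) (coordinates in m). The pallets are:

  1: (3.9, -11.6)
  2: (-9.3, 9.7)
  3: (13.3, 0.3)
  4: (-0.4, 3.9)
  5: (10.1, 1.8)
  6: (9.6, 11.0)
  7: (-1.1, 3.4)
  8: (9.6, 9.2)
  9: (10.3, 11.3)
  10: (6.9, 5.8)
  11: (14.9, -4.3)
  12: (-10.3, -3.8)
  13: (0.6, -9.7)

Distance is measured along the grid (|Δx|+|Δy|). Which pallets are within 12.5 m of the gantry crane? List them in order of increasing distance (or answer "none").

4, 7, 10, 8

Distances from (1.1, 6.3):
1: |2.8| + |-17.9| = 2.8 + 17.9 = 20.7 m
2: |-10.4| + |3.4| = 10.4 + 3.4 = 13.8 m
3: |12.2| + |-6.0| = 12.2 + 6.0 = 18.2 m
4: |-1.5| + |-2.4| = 1.5 + 2.4 = 3.9 m
5: |9.0| + |-4.5| = 9.0 + 4.5 = 13.5 m
6: |8.5| + |4.7| = 8.5 + 4.7 = 13.2 m
7: |-2.2| + |-2.9| = 2.2 + 2.9 = 5.1 m
8: |8.5| + |2.9| = 8.5 + 2.9 = 11.4 m
9: |9.2| + |5.0| = 9.2 + 5.0 = 14.2 m
10: |5.8| + |-0.5| = 5.8 + 0.5 = 6.3 m
11: |13.8| + |-10.6| = 13.8 + 10.6 = 24.4 m
12: |-11.4| + |-10.1| = 11.4 + 10.1 = 21.5 m
13: |-0.5| + |-16.0| = 0.5 + 16.0 = 16.5 m
Threshold 12.5 m: 4 (3.9 m), 7 (5.1 m), 10 (6.3 m), 8 (11.4 m) are within range.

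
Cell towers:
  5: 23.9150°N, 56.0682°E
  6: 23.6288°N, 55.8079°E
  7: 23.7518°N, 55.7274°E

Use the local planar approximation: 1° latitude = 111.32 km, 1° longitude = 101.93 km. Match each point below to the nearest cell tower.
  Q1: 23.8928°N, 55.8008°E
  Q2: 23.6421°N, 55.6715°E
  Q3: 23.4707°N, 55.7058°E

Q1→7; Q2→7; Q3→6

Q1 at 23.8928°N, 55.8008°E:
  5: 27.3679 km
  6: 29.3974 km
  7: 17.3880 km
  → nearest: 7 (17.3880 km)
Q2 at 23.6421°N, 55.6715°E:
  5: 50.5761 km
  6: 13.9819 km
  7: 13.4757 km
  → nearest: 7 (13.4757 km)
Q3 at 23.4707°N, 55.7058°E:
  5: 61.7314 km
  6: 20.4464 km
  7: 31.3694 km
  → nearest: 6 (20.4464 km)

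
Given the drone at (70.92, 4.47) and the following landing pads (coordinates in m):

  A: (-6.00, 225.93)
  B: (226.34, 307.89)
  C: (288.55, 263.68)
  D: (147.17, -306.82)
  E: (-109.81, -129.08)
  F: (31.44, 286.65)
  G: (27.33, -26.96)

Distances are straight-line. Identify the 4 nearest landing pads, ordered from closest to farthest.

Distances from (70.92, 4.47):
A: 234.44 m
B: 340.91 m
C: 338.46 m
D: 320.49 m
E: 224.72 m
F: 284.93 m
G: 53.74 m
Sorted: G (53.74 m) < E (224.72 m) < A (234.44 m) < F (284.93 m) < D (320.49 m) < C (338.46 m) < …

G, E, A, F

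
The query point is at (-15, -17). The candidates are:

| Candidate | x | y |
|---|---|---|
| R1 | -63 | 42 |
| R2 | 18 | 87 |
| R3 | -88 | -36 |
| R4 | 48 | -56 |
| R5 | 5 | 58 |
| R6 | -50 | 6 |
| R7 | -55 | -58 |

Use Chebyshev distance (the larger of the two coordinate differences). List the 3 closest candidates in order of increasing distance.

R6, R7, R1

Distances from (-15, -17):
R1: 59
R2: 104
R3: 73
R4: 63
R5: 75
R6: 35
R7: 41
Sorted: R6 (35) < R7 (41) < R1 (59) < R4 (63) < R3 (73) < …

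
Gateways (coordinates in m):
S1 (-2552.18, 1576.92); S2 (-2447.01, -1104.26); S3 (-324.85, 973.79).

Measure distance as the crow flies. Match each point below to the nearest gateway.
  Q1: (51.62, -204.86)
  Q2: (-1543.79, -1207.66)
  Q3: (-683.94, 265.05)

Q1 at (51.62, -204.86):
  S1: 3155.08 m
  S2: 2655.57 m
  S3: 1237.31 m
  → nearest: S3 (1237.31 m)
Q2 at (-1543.79, -1207.66):
  S1: 2961.54 m
  S2: 909.12 m
  S3: 2498.91 m
  → nearest: S2 (909.12 m)
Q3 at (-683.94, 265.05):
  S1: 2282.83 m
  S2: 2232.36 m
  S3: 794.52 m
  → nearest: S3 (794.52 m)

Q1→S3; Q2→S2; Q3→S3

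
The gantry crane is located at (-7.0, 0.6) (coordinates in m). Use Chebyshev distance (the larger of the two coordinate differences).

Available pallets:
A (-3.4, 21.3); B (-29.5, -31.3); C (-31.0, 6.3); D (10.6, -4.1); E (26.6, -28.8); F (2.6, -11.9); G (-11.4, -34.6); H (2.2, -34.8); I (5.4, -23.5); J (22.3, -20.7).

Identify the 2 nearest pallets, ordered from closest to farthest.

F, D

Distances from (-7.0, 0.6):
A: max(|3.6|, |20.7|) = 20.7 m
B: max(|-22.5|, |-31.9|) = 31.9 m
C: max(|-24.0|, |5.7|) = 24.0 m
D: max(|17.6|, |-4.7|) = 17.6 m
E: max(|33.6|, |-29.4|) = 33.6 m
F: max(|9.6|, |-12.5|) = 12.5 m
G: max(|-4.4|, |-35.2|) = 35.2 m
H: max(|9.2|, |-35.4|) = 35.4 m
I: max(|12.4|, |-24.1|) = 24.1 m
J: max(|29.3|, |-21.3|) = 29.3 m
Sorted: F (12.5 m) < D (17.6 m) < A (20.7 m) < C (24.0 m) < …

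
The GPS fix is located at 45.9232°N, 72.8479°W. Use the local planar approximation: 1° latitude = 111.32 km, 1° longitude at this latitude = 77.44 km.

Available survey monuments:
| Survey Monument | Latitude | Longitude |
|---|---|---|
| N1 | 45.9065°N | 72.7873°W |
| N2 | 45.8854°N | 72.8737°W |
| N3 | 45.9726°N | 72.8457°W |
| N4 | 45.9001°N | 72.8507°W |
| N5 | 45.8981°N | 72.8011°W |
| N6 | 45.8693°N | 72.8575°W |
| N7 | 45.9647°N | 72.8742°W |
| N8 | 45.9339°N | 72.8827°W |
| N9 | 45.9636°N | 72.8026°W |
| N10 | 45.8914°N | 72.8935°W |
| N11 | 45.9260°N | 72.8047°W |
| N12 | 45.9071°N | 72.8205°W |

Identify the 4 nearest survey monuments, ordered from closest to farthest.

N4, N12, N8, N11

Distances from 45.9232°N, 72.8479°W:
N1: √((-0.0167·111.32)² + (0.0606·77.44)²) = √(3.456045 + 22.022973) = 5.0477 km
N2: √((-0.0378·111.32)² + (-0.0258·77.44)²) = √(17.706389 + 3.991812) = 4.6581 km
N3: √((0.0494·111.32)² + (0.0022·77.44)²) = √(30.241289 + 0.029025) = 5.5018 km
N4: √((-0.0231·111.32)² + (-0.0028·77.44)²) = √(6.612571 + 0.047016) = 2.5806 km
N5: √((-0.0251·111.32)² + (0.0468·77.44)²) = √(7.807174 + 13.134768) = 4.5762 km
N6: √((-0.0539·111.32)² + (-0.0096·77.44)²) = √(36.001776 + 0.552679) = 6.0460 km
N7: √((0.0415·111.32)² + (-0.0263·77.44)²) = √(21.342367 + 4.148033) = 5.0488 km
N8: √((0.0107·111.32)² + (-0.0348·77.44)²) = √(1.418776 + 7.262551) = 2.9464 km
N9: √((0.0404·111.32)² + (0.0453·77.44)²) = √(20.225959 + 12.306289) = 5.7037 km
N10: √((-0.0318·111.32)² + (-0.0456·77.44)²) = √(12.531430 + 12.469825) = 5.0001 km
N11: √((0.0028·111.32)² + (0.0432·77.44)²) = √(0.097154 + 11.191755) = 3.3599 km
N12: √((-0.0161·111.32)² + (0.0274·77.44)²) = √(3.212167 + 4.502273) = 2.7775 km
Sorted: N4 (2.5806 km) < N12 (2.7775 km) < N8 (2.9464 km) < N11 (3.3599 km) < N5 (4.5762 km) < N2 (4.6581 km) < …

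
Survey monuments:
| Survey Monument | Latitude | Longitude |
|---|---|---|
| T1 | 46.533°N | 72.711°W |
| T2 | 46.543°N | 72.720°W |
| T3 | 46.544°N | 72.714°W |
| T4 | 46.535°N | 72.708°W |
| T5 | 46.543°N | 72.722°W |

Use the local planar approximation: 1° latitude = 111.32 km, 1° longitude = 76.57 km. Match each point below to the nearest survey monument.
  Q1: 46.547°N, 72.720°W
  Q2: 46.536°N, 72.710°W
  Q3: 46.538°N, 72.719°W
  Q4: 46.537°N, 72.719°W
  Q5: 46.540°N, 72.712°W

Q1 at 46.547°N, 72.720°W:
  T1: √((-0.014·111.32)² + (0.009·76.57)²) = √(2.42885991 + 0.47490016) = 1.704042 km
  T2: √((-0.004·111.32)² + (0.000·76.57)²) = √(0.19827428 + 0.00000000) = 0.445280 km
  T3: √((-0.003·111.32)² + (0.006·76.57)²) = √(0.11152928 + 0.21106674) = 0.567975 km
  T4: √((-0.012·111.32)² + (0.012·76.57)²) = √(1.78446851 + 0.84426695) = 1.621338 km
  T5: √((-0.004·111.32)² + (-0.002·76.57)²) = √(0.19827428 + 0.02345186) = 0.470878 km
  → nearest: T2 (0.445280 km)
Q2 at 46.536°N, 72.710°W:
  T1: √((-0.003·111.32)² + (-0.001·76.57)²) = √(0.11152928 + 0.00586296) = 0.342626 km
  T2: √((0.007·111.32)² + (-0.010·76.57)²) = √(0.60721498 + 0.58629649) = 1.092480 km
  T3: √((0.008·111.32)² + (-0.004·76.57)²) = √(0.79309711 + 0.09380744) = 0.941756 km
  T4: √((-0.001·111.32)² + (0.002·76.57)²) = √(0.01239214 + 0.02345186) = 0.189325 km
  T5: √((0.007·111.32)² + (-0.012·76.57)²) = √(0.60721498 + 0.84426695) = 1.204775 km
  → nearest: T4 (0.189325 km)
Q3 at 46.538°N, 72.719°W:
  T1: √((-0.005·111.32)² + (0.008·76.57)²) = √(0.30980356 + 0.37522975) = 0.827667 km
  T2: √((0.005·111.32)² + (-0.001·76.57)²) = √(0.30980356 + 0.00586296) = 0.561842 km
  T3: √((0.006·111.32)² + (0.005·76.57)²) = √(0.44611713 + 0.14657412) = 0.769864 km
  T4: √((-0.003·111.32)² + (0.011·76.57)²) = √(0.11152928 + 0.70941875) = 0.906062 km
  T5: √((0.005·111.32)² + (-0.003·76.57)²) = √(0.30980356 + 0.05276668) = 0.602138 km
  → nearest: T2 (0.561842 km)
Q4 at 46.537°N, 72.719°W:
  T1: √((-0.004·111.32)² + (0.008·76.57)²) = √(0.19827428 + 0.37522975) = 0.757300 km
  T2: √((0.006·111.32)² + (-0.001·76.57)²) = √(0.44611713 + 0.00586296) = 0.672295 km
  T3: √((0.007·111.32)² + (0.005·76.57)²) = √(0.60721498 + 0.14657412) = 0.868210 km
  T4: √((-0.002·111.32)² + (0.011·76.57)²) = √(0.04956857 + 0.70941875) = 0.871199 km
  T5: √((0.006·111.32)² + (-0.003·76.57)²) = √(0.44611713 + 0.05276668) = 0.706317 km
  → nearest: T2 (0.672295 km)
Q5 at 46.540°N, 72.712°W:
  T1: √((-0.007·111.32)² + (0.001·76.57)²) = √(0.60721498 + 0.00586296) = 0.782993 km
  T2: √((0.003·111.32)² + (-0.008·76.57)²) = √(0.11152928 + 0.37522975) = 0.697681 km
  T3: √((0.004·111.32)² + (-0.002·76.57)²) = √(0.19827428 + 0.02345186) = 0.470878 km
  T4: √((-0.005·111.32)² + (0.004·76.57)²) = √(0.30980356 + 0.09380744) = 0.635304 km
  T5: √((0.003·111.32)² + (-0.010·76.57)²) = √(0.11152928 + 0.58629649) = 0.835360 km
  → nearest: T3 (0.470878 km)

Q1→T2; Q2→T4; Q3→T2; Q4→T2; Q5→T3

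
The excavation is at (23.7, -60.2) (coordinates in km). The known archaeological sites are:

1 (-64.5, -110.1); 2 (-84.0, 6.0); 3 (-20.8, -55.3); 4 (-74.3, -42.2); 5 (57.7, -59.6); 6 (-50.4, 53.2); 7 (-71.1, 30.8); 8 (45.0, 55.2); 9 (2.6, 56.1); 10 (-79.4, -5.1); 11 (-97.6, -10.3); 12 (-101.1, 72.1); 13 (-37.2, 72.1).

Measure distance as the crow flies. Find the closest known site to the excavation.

5

Distances from (23.7, -60.2):
1: 101.3 km
2: 126.4 km
3: 44.8 km
4: 99.6 km
5: 34.0 km
6: 135.5 km
7: 131.4 km
8: 117.3 km
9: 118.2 km
10: 116.9 km
11: 131.2 km
12: 181.9 km
13: 145.6 km
Minimum: 5 at 34.0 km.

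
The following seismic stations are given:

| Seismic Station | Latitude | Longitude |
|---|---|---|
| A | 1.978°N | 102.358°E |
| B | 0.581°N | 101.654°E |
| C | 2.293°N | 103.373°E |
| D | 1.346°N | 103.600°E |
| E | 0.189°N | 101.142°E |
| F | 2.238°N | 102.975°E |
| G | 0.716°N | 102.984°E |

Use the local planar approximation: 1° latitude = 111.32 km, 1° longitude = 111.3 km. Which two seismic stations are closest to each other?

Pairwise distances:
A–B: 174.138 km
A–C: 118.287 km
A–D: 155.108 km
A–E: 240.787 km
A–F: 74.522 km
A–G: 156.814 km
B–C: 270.048 km
B–D: 232.730 km
B–E: 71.775 km
B–F: 235.885 km
B–G: 148.790 km
C–D: 108.405 km
C–E: 341.344 km
C–F: 44.719 km
C–G: 180.812 km
D–E: 302.378 km
D–F: 121.239 km
D–G: 98.077 km
E–F: 306.020 km
E–G: 213.243 km
F–G: 169.432 km
Closest pair: C–F at 44.719 km.

C and F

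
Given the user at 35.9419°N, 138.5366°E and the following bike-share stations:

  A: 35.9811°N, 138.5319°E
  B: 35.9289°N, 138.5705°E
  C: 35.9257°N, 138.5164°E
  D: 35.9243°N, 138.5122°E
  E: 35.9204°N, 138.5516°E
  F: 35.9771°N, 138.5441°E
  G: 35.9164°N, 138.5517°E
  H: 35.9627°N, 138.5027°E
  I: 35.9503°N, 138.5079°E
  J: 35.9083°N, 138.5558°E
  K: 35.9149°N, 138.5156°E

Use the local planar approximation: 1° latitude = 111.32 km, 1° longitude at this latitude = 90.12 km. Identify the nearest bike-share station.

C

Distances from 35.9419°N, 138.5366°E:
A: √((0.0392·111.32)² + (-0.0047·90.12)²) = √(19.042262 + 0.179406) = 4.3843 km
B: √((-0.0130·111.32)² + (0.0339·90.12)²) = √(2.094272 + 9.333440) = 3.3805 km
C: √((-0.0162·111.32)² + (-0.0202·90.12)²) = √(3.252194 + 3.313944) = 2.5624 km
D: √((-0.0176·111.32)² + (-0.0244·90.12)²) = √(3.838590 + 4.835284) = 2.9451 km
E: √((-0.0215·111.32)² + (0.0150·90.12)²) = √(5.728268 + 1.827363) = 2.7488 km
F: √((0.0352·111.32)² + (0.0075·90.12)²) = √(15.354360 + 0.456841) = 3.9763 km
G: √((-0.0255·111.32)² + (0.0151·90.12)²) = √(8.057991 + 1.851809) = 3.1480 km
H: √((0.0208·111.32)² + (-0.0339·90.12)²) = √(5.361336 + 9.333440) = 3.8334 km
I: √((0.0084·111.32)² + (-0.0287·90.12)²) = √(0.874390 + 6.689693) = 2.7503 km
J: √((-0.0336·111.32)² + (0.0192·90.12)²) = √(13.990233 + 2.993952) = 4.1212 km
K: √((-0.0270·111.32)² + (-0.0210·90.12)²) = √(9.033872 + 3.581632) = 3.5518 km
Minimum: C at 2.5624 km.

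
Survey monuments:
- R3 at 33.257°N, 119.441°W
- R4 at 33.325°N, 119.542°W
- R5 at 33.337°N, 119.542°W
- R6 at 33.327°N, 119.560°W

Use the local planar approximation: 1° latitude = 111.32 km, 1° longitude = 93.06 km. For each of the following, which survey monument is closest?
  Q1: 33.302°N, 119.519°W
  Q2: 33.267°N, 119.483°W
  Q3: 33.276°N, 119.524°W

Q1 at 33.302°N, 119.519°W:
  R3: 8.819 km
  R4: 3.337 km
  R5: 4.445 km
  R6: 4.723 km
  → nearest: R4 (3.337 km)
Q2 at 33.267°N, 119.483°W:
  R3: 4.064 km
  R4: 8.475 km
  R5: 9.532 km
  R6: 9.796 km
  → nearest: R3 (4.064 km)
Q3 at 33.276°N, 119.524°W:
  R3: 8.008 km
  R4: 5.706 km
  R5: 6.994 km
  R6: 6.592 km
  → nearest: R4 (5.706 km)

Q1→R4; Q2→R3; Q3→R4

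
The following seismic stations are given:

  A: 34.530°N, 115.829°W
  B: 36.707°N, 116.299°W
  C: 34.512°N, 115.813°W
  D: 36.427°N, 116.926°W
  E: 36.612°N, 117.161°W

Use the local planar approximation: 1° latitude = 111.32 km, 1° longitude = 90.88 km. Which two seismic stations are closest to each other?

Pairwise distances:
A–C: 2.476 km
D–E: 29.669 km
B–D: 64.950 km
B–E: 79.049 km
A–D: 233.524 km
C–D: 235.958 km
A–B: 246.079 km
B–C: 248.307 km
A–E: 261.477 km
C–E: 263.926 km
Closest pair: A–C at 2.476 km.

A and C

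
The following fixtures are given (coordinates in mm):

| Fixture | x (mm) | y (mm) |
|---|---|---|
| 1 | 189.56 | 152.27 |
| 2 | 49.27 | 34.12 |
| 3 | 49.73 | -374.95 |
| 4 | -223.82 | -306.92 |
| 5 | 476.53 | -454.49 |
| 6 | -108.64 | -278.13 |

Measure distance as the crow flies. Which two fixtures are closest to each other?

4 and 6

Pairwise distances:
1–2: √((-140.29)² + (-118.15)²) = √(19681.2841 + 13959.4225) = 183.41 mm
1–3: √((-139.83)² + (-527.22)²) = √(19552.4289 + 277960.9284) = 545.45 mm
1–4: √((-413.38)² + (-459.19)²) = √(170883.0244 + 210855.4561) = 617.85 mm
1–5: √((286.97)² + (-606.76)²) = √(82351.7809 + 368157.6976) = 671.20 mm
1–6: √((-298.20)² + (-430.40)²) = √(88923.2400 + 185244.1600) = 523.61 mm
2–3: √((0.46)² + (-409.07)²) = √(0.2116 + 167338.2649) = 409.07 mm
2–4: √((-273.09)² + (-341.04)²) = √(74578.1481 + 116308.2816) = 436.91 mm
2–5: √((427.26)² + (-488.61)²) = √(182551.1076 + 238739.7321) = 649.07 mm
2–6: √((-157.91)² + (-312.25)²) = √(24935.5681 + 97500.0625) = 349.91 mm
3–4: √((-273.55)² + (68.03)²) = √(74829.6025 + 4628.0809) = 281.88 mm
3–5: √((426.80)² + (-79.54)²) = √(182158.2400 + 6326.6116) = 434.15 mm
3–6: √((-158.37)² + (96.82)²) = √(25081.0569 + 9374.1124) = 185.62 mm
4–5: √((700.35)² + (-147.57)²) = √(490490.1225 + 21776.9049) = 715.73 mm
4–6: √((115.18)² + (28.79)²) = √(13266.4324 + 828.8641) = 118.72 mm
5–6: √((-585.17)² + (176.36)²) = √(342423.9289 + 31102.8496) = 611.17 mm
Closest pair: 4–6 at 118.72 mm.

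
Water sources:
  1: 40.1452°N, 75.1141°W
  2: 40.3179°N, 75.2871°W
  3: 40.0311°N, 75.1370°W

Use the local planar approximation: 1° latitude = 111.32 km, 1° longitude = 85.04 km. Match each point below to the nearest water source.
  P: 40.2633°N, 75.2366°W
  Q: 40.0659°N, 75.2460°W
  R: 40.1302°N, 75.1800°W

P→2; Q→3; R→1

P at 40.2633°N, 75.2366°W:
  1: 16.7739 km
  2: 7.4422 km
  3: 27.2008 km
  → nearest: 2 (7.4422 km)
Q at 40.0659°N, 75.2460°W:
  1: 14.2739 km
  2: 28.2695 km
  3: 10.0463 km
  → nearest: 3 (10.0463 km)
R at 40.1302°N, 75.1800°W:
  1: 5.8476 km
  2: 22.7935 km
  3: 11.6221 km
  → nearest: 1 (5.8476 km)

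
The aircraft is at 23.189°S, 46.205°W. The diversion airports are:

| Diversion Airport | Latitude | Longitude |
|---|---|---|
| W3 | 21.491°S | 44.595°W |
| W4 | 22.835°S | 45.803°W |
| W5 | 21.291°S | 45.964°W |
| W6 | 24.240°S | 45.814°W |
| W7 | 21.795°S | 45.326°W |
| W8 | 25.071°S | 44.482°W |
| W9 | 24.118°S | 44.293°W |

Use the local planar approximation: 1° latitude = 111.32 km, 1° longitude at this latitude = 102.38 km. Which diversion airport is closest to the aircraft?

W4

Distances from 23.189°S, 46.205°W:
W3: 250.796 km
W4: 56.981 km
W5: 212.721 km
W6: 123.656 km
W7: 179.386 km
W8: 273.878 km
W9: 221.389 km
Minimum: W4 at 56.981 km.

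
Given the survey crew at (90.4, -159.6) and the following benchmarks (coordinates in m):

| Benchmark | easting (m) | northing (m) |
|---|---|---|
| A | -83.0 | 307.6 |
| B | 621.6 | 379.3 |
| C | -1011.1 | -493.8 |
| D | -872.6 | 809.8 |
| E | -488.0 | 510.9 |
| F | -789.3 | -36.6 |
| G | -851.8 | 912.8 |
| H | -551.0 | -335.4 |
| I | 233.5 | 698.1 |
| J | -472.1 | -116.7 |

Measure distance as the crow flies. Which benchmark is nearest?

A

Distances from (90.4, -159.6):
A: 498.3 m
B: 756.7 m
C: 1151.1 m
D: 1366.4 m
E: 885.5 m
F: 888.3 m
G: 1427.5 m
H: 665.1 m
I: 869.6 m
J: 564.1 m
Minimum: A at 498.3 m.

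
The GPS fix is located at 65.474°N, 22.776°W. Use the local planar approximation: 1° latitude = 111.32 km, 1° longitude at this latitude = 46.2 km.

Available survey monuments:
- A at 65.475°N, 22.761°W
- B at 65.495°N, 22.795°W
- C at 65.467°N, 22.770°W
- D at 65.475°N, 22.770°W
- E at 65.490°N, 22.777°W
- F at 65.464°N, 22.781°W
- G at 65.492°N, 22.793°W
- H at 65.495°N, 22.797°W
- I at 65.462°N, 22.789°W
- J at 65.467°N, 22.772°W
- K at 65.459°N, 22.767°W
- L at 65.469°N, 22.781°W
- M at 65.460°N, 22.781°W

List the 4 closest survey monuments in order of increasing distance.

Distances from 65.474°N, 22.776°W:
A: √((0.001·111.32)² + (0.015·46.2)²) = √(0.01239 + 0.48025) = 0.702 km
B: √((0.021·111.32)² + (-0.019·46.2)²) = √(5.46493 + 0.77053) = 2.497 km
C: √((-0.007·111.32)² + (0.006·46.2)²) = √(0.60721 + 0.07684) = 0.827 km
D: √((0.001·111.32)² + (0.006·46.2)²) = √(0.01239 + 0.07684) = 0.299 km
E: √((0.016·111.32)² + (-0.001·46.2)²) = √(3.17239 + 0.00213) = 1.782 km
F: √((-0.010·111.32)² + (-0.005·46.2)²) = √(1.23921 + 0.05336) = 1.137 km
G: √((0.018·111.32)² + (-0.017·46.2)²) = √(4.01505 + 0.61685) = 2.152 km
H: √((0.021·111.32)² + (-0.021·46.2)²) = √(5.46493 + 0.94129) = 2.531 km
I: √((-0.012·111.32)² + (-0.013·46.2)²) = √(1.78447 + 0.36072) = 1.465 km
J: √((-0.007·111.32)² + (0.004·46.2)²) = √(0.60721 + 0.03415) = 0.801 km
K: √((-0.015·111.32)² + (0.009·46.2)²) = √(2.78823 + 0.17289) = 1.721 km
L: √((-0.005·111.32)² + (-0.005·46.2)²) = √(0.30980 + 0.05336) = 0.603 km
M: √((-0.014·111.32)² + (-0.005·46.2)²) = √(2.42886 + 0.05336) = 1.576 km
Sorted: D (0.299 km) < L (0.603 km) < A (0.702 km) < J (0.801 km) < C (0.827 km) < F (1.137 km) < …

D, L, A, J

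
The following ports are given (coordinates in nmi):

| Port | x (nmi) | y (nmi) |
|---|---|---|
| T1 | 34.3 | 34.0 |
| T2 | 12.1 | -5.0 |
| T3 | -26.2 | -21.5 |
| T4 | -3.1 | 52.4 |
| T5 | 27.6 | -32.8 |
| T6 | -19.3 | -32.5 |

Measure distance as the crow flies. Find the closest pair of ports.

T3 and T6

Pairwise distances:
T1–T2: √((-22.2)² + (-39.0)²) = √(492.8400 + 1521.0000) = 44.88 nmi
T1–T3: √((-60.5)² + (-55.5)²) = √(3660.2500 + 3080.2500) = 82.10 nmi
T1–T4: √((-37.4)² + (18.4)²) = √(1398.7600 + 338.5600) = 41.68 nmi
T1–T5: √((-6.7)² + (-66.8)²) = √(44.8900 + 4462.2400) = 67.14 nmi
T1–T6: √((-53.6)² + (-66.5)²) = √(2872.9600 + 4422.2500) = 85.41 nmi
T2–T3: √((-38.3)² + (-16.5)²) = √(1466.8900 + 272.2500) = 41.70 nmi
T2–T4: √((-15.2)² + (57.4)²) = √(231.0400 + 3294.7600) = 59.38 nmi
T2–T5: √((15.5)² + (-27.8)²) = √(240.2500 + 772.8400) = 31.83 nmi
T2–T6: √((-31.4)² + (-27.5)²) = √(985.9600 + 756.2500) = 41.74 nmi
T3–T4: √((23.1)² + (73.9)²) = √(533.6100 + 5461.2100) = 77.43 nmi
T3–T5: √((53.8)² + (-11.3)²) = √(2894.4400 + 127.6900) = 54.97 nmi
T3–T6: √((6.9)² + (-11.0)²) = √(47.6100 + 121.0000) = 12.98 nmi
T4–T5: √((30.7)² + (-85.2)²) = √(942.4900 + 7259.0400) = 90.56 nmi
T4–T6: √((-16.2)² + (-84.9)²) = √(262.4400 + 7208.0100) = 86.43 nmi
T5–T6: √((-46.9)² + (0.3)²) = √(2199.6100 + 0.0900) = 46.90 nmi
Closest pair: T3–T6 at 12.98 nmi.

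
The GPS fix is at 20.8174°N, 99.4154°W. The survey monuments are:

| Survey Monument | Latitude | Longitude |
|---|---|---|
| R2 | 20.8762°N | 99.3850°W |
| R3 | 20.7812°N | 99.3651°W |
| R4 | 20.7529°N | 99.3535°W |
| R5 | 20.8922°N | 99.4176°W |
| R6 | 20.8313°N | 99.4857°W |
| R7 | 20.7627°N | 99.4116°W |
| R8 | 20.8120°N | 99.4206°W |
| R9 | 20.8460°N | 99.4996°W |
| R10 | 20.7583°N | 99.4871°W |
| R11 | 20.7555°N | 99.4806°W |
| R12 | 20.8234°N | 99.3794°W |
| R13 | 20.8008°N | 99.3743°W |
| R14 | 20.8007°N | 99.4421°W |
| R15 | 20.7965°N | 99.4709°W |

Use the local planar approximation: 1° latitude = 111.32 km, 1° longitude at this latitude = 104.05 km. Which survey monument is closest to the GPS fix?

Distances from 20.8174°N, 99.4154°W:
R2: 7.2698 km
R3: 6.6054 km
R4: 9.6456 km
R5: 8.3299 km
R6: 7.4766 km
R7: 6.1020 km
R8: 0.8088 km
R9: 9.3216 km
R10: 9.9469 km
R11: 9.6698 km
R12: 3.8049 km
R13: 4.6586 km
R14: 3.3428 km
R15: 6.2258 km
Minimum: R8 at 0.8088 km.

R8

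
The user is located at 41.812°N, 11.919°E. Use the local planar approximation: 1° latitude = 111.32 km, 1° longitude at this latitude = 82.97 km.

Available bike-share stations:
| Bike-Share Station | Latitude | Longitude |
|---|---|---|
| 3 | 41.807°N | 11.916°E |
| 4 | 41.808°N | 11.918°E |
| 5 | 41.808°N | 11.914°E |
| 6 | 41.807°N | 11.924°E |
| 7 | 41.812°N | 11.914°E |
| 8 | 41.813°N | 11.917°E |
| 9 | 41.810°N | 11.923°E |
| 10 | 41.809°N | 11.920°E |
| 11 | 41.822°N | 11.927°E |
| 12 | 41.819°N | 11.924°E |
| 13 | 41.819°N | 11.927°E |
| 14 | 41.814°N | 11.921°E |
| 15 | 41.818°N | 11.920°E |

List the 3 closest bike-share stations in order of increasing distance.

Distances from 41.812°N, 11.919°E:
3: √((-0.005·111.32)² + (-0.003·82.97)²) = √(0.30980 + 0.06196) = 0.610 km
4: √((-0.004·111.32)² + (-0.001·82.97)²) = √(0.19827 + 0.00688) = 0.453 km
5: √((-0.004·111.32)² + (-0.005·82.97)²) = √(0.19827 + 0.17210) = 0.609 km
6: √((-0.005·111.32)² + (0.005·82.97)²) = √(0.30980 + 0.17210) = 0.694 km
7: √((0.000·111.32)² + (-0.005·82.97)²) = √(0.00000 + 0.17210) = 0.415 km
8: √((0.001·111.32)² + (-0.002·82.97)²) = √(0.01239 + 0.02754) = 0.200 km
9: √((-0.002·111.32)² + (0.004·82.97)²) = √(0.04957 + 0.11014) = 0.400 km
10: √((-0.003·111.32)² + (0.001·82.97)²) = √(0.11153 + 0.00688) = 0.344 km
11: √((0.010·111.32)² + (0.008·82.97)²) = √(1.23921 + 0.44058) = 1.296 km
12: √((0.007·111.32)² + (0.005·82.97)²) = √(0.60721 + 0.17210) = 0.883 km
13: √((0.007·111.32)² + (0.008·82.97)²) = √(0.60721 + 0.44058) = 1.024 km
14: √((0.002·111.32)² + (0.002·82.97)²) = √(0.04957 + 0.02754) = 0.278 km
15: √((0.006·111.32)² + (0.001·82.97)²) = √(0.44612 + 0.00688) = 0.673 km
Sorted: 8 (0.200 km) < 14 (0.278 km) < 10 (0.344 km) < 9 (0.400 km) < 7 (0.415 km) < …

8, 14, 10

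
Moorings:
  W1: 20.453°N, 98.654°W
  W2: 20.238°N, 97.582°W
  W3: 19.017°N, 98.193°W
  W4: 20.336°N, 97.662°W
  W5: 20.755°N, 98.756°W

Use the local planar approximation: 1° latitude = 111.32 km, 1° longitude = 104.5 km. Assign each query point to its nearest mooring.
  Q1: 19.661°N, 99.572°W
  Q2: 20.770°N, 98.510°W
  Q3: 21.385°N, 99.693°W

Q1 at 19.661°N, 99.572°W:
  W1: 130.292 km
  W2: 217.649 km
  W3: 160.953 km
  W4: 213.271 km
  W5: 148.670 km
  → nearest: W1 (130.292 km)
Q2 at 20.770°N, 98.510°W:
  W1: 38.363 km
  W2: 113.629 km
  W3: 197.936 km
  W4: 100.930 km
  W5: 25.761 km
  → nearest: W5 (25.761 km)
Q3 at 21.385°N, 99.693°W:
  W1: 150.176 km
  W2: 254.887 km
  W3: 306.690 km
  W4: 242.244 km
  W5: 120.441 km
  → nearest: W5 (120.441 km)

Q1→W1; Q2→W5; Q3→W5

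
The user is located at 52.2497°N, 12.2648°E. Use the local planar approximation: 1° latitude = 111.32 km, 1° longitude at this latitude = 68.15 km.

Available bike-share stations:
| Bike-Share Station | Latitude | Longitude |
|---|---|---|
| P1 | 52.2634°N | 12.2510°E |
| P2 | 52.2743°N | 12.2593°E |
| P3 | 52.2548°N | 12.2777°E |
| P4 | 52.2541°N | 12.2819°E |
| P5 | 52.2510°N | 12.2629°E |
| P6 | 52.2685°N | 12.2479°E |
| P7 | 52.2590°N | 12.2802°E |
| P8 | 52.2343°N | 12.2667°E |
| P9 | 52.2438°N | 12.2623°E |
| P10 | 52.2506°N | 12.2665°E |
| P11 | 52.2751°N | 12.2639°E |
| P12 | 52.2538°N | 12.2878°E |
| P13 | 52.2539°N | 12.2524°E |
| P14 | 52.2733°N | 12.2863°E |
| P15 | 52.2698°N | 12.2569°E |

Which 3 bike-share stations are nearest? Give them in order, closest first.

Distances from 52.2497°N, 12.2648°E:
P1: √((0.0137·111.32)² + (-0.0138·68.15)²) = √(2.325881 + 0.884484) = 1.7917 km
P2: √((0.0246·111.32)² + (-0.0055·68.15)²) = √(7.499229 + 0.140494) = 2.7640 km
P3: √((0.0051·111.32)² + (0.0129·68.15)²) = √(0.322320 + 0.772878) = 1.0465 km
P4: √((0.0044·111.32)² + (0.0171·68.15)²) = √(0.239912 + 1.358076) = 1.2641 km
P5: √((0.0013·111.32)² + (-0.0019·68.15)²) = √(0.020943 + 0.016766) = 0.1942 km
P6: √((0.0188·111.32)² + (-0.0169·68.15)²) = √(4.379879 + 1.326494) = 2.3888 km
P7: √((0.0093·111.32)² + (0.0154·68.15)²) = √(1.071796 + 1.101471) = 1.4742 km
P8: √((-0.0154·111.32)² + (0.0019·68.15)²) = √(2.938920 + 0.016766) = 1.7192 km
P9: √((-0.0059·111.32)² + (-0.0025·68.15)²) = √(0.431370 + 0.029028) = 0.6785 km
P10: √((0.0009·111.32)² + (0.0017·68.15)²) = √(0.010038 + 0.013422) = 0.1532 km
P11: √((0.0254·111.32)² + (-0.0009·68.15)²) = √(7.994915 + 0.003762) = 2.8282 km
P12: √((0.0041·111.32)² + (0.0230·68.15)²) = √(0.208312 + 2.456900) = 1.6325 km
P13: √((0.0042·111.32)² + (-0.0124·68.15)²) = √(0.218597 + 0.714126) = 0.9658 km
P14: √((0.0236·111.32)² + (0.0215·68.15)²) = √(6.901928 + 2.146884) = 3.0081 km
P15: √((0.0201·111.32)² + (-0.0079·68.15)²) = √(5.006549 + 0.289858) = 2.3014 km
Sorted: P10 (0.1532 km) < P5 (0.1942 km) < P9 (0.6785 km) < P13 (0.9658 km) < P3 (1.0465 km) < …

P10, P5, P9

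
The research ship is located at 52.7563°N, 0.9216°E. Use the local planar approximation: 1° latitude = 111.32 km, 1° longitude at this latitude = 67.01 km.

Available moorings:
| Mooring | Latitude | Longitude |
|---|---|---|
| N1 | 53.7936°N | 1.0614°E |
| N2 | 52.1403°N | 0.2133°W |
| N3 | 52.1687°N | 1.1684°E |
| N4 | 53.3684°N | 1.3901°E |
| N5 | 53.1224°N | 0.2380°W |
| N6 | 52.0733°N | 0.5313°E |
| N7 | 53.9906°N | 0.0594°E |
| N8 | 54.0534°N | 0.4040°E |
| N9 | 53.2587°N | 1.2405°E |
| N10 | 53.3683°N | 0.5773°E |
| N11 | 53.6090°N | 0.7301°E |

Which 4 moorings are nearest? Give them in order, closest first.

N9, N3, N10, N4

Distances from 52.7563°N, 0.9216°E:
N1: √((1.0373·111.32)² + (0.1398·67.01)²) = √(13333.837287 + 87.759387) = 115.8516 km
N2: √((-0.6160·111.32)² + (-1.1349·67.01)²) = √(4702.272787 + 5783.549113) = 102.4003 km
N3: √((-0.5876·111.32)² + (0.2468·67.01)²) = √(4278.681601 + 273.507693) = 67.4699 km
N4: √((0.6121·111.32)² + (0.4685·67.01)²) = √(4642.919505 + 985.594852) = 75.0234 km
N5: √((0.3661·111.32)² + (-1.1596·67.01)²) = √(1660.909056 + 6038.035321) = 87.7436 km
N6: √((-0.6830·111.32)² + (-0.3903·67.01)²) = √(5780.798116 + 684.031873) = 80.4042 km
N7: √((1.2343·111.32)² + (-0.8622·67.01)²) = √(18879.385450 + 3338.068718) = 149.0552 km
N8: √((1.2971·111.32)² + (-0.5176·67.01)²) = √(20849.388120 + 1203.005939) = 148.5005 km
N9: √((0.5024·111.32)² + (0.3189·67.01)²) = √(3127.848121 + 456.655060) = 59.8707 km
N10: √((0.6120·111.32)² + (-0.3443·67.01)²) = √(4641.402583 + 532.296096) = 71.9284 km
N11: √((0.8527·111.32)² + (-0.1915·67.01)²) = √(9010.293156 + 164.670875) = 95.7860 km
Sorted: N9 (59.8707 km) < N3 (67.4699 km) < N10 (71.9284 km) < N4 (75.0234 km) < N6 (80.4042 km) < N5 (87.7436 km) < …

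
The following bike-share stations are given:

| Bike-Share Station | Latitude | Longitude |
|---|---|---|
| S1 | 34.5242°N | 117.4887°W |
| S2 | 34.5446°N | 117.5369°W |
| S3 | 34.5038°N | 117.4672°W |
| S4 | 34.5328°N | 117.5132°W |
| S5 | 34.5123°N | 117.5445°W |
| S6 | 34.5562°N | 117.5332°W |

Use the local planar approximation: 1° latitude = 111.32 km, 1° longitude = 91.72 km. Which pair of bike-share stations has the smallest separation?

Pairwise distances:
S2–S6: 1.3352 km
S1–S4: 2.4426 km
S2–S4: 2.5398 km
S1–S3: 3.0076 km
S4–S6: 3.1860 km
S2–S5: 3.6626 km
S4–S5: 3.6674 km
S1–S2: 4.9701 km
S5–S6: 4.9956 km
S1–S5: 5.2866 km
S3–S4: 5.3125 km
S1–S6: 5.4174 km
S3–S5: 7.1528 km
S2–S3: 7.8420 km
S3–S6: 8.4066 km
Closest pair: S2–S6 at 1.3352 km.

S2 and S6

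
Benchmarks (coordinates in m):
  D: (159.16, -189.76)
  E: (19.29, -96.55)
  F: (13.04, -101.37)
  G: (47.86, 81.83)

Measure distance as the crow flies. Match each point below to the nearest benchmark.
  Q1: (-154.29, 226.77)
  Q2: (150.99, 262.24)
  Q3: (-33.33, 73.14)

Q1→G; Q2→G; Q3→G

Q1 at (-154.29, 226.77):
  D: 521.29 m
  E: 366.97 m
  F: 368.34 m
  G: 248.74 m
  → nearest: G (248.74 m)
Q2 at (150.99, 262.24):
  D: 452.07 m
  E: 382.20 m
  F: 388.90 m
  G: 207.81 m
  → nearest: G (207.81 m)
Q3 at (-33.33, 73.14):
  D: 325.84 m
  E: 177.66 m
  F: 180.57 m
  G: 81.65 m
  → nearest: G (81.65 m)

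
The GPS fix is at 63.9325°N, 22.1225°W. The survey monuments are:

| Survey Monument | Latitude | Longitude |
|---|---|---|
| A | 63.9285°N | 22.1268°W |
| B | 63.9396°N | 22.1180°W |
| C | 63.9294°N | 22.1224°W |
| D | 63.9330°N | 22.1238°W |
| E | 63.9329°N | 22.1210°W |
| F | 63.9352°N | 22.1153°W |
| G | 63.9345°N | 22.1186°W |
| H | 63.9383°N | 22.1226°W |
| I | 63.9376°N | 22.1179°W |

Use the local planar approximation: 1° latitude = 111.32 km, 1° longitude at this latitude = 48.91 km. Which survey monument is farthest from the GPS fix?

Distances from 63.9325°N, 22.1225°W:
A: 0.4924 km
B: 0.8204 km
C: 0.3451 km
D: 0.0845 km
E: 0.0858 km
F: 0.4630 km
G: 0.2932 km
H: 0.6457 km
I: 0.6107 km
Maximum: B at 0.8204 km.

B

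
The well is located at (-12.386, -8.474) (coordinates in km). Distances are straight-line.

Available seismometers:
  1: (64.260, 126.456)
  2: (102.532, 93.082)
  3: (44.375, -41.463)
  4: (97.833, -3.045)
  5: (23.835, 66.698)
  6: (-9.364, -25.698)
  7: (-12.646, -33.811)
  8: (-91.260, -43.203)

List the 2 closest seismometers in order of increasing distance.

Distances from (-12.386, -8.474):
1: 155.180 km
2: 153.362 km
3: 65.651 km
4: 110.353 km
5: 83.443 km
6: 17.487 km
7: 25.338 km
8: 86.181 km
Sorted: 6 (17.487 km) < 7 (25.338 km) < 3 (65.651 km) < 5 (83.443 km) < …

6, 7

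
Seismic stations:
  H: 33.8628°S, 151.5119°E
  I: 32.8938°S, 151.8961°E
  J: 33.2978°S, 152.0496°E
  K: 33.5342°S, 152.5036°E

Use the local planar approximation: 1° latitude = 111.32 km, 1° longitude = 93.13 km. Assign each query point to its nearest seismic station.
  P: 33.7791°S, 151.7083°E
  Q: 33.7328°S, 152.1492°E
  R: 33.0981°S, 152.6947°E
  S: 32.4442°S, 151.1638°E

P at 33.7791°S, 151.7083°E:
  H: 20.5272 km
  I: 100.0915 km
  J: 62.2972 km
  K: 78.9243 km
  → nearest: H (20.5272 km)
Q at 33.7328°S, 152.1492°E:
  H: 61.0906 km
  I: 96.3260 km
  J: 49.3046 km
  K: 39.7255 km
  → nearest: K (39.7255 km)
R at 33.0981°S, 152.6947°E:
  H: 139.2137 km
  I: 77.7732 km
  J: 64.0592 km
  K: 51.7061 km
  → nearest: K (51.7061 km)
S at 32.4442°S, 151.1638°E:
  H: 161.2118 km
  I: 84.5935 km
  J: 125.8359 km
  K: 174.0461 km
  → nearest: I (84.5935 km)

P→H; Q→K; R→K; S→I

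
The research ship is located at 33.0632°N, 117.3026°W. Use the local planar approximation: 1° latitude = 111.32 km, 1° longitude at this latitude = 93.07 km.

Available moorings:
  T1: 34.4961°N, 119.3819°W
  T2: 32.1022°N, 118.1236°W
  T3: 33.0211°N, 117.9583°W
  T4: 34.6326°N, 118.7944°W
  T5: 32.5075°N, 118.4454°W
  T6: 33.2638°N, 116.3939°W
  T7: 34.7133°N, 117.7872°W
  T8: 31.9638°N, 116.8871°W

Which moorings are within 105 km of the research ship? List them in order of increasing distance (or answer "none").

T3, T6

Distances from 33.0632°N, 117.3026°W:
T1: √((1.4329·111.32)² + (-2.0793·93.07)²) = √(25443.576641 + 37450.164955) = 250.7862 km
T2: √((-0.9610·111.32)² + (-0.8210·93.07)²) = √(11444.403741 + 5838.559926) = 131.4647 km
T3: √((-0.0421·111.32)² + (-0.6557·93.07)²) = √(21.963957 + 3724.172554) = 61.2057 km
T4: √((1.5694·111.32)² + (-1.4918·93.07)²) = √(30522.049467 + 19277.052647) = 223.1571 km
T5: √((-0.5557·111.32)² + (-1.1428·93.07)²) = √(3826.724430 + 11312.533837) = 123.0417 km
T6: √((0.2006·111.32)² + (0.9087·93.07)²) = √(498.664271 + 7152.543108) = 87.4712 km
T7: √((1.6501·111.32)² + (-0.4846·93.07)²) = √(33741.697215 + 2034.165327) = 189.1451 km
T8: √((-1.0994·111.32)² + (0.4155·93.07)²) = √(14978.139137 + 1495.414144) = 128.3493 km
Threshold 105 km: T3 (61.2057 km), T6 (87.4712 km) are within range.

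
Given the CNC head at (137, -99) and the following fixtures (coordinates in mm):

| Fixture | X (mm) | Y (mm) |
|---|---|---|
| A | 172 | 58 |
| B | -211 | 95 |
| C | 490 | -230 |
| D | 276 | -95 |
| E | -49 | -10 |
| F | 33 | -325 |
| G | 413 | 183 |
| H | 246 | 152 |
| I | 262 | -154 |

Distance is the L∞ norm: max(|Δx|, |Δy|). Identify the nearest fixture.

Distances from (137, -99):
A: 157 mm
B: 348 mm
C: 353 mm
D: 139 mm
E: 186 mm
F: 226 mm
G: 282 mm
H: 251 mm
I: 125 mm
Minimum: I at 125 mm.

I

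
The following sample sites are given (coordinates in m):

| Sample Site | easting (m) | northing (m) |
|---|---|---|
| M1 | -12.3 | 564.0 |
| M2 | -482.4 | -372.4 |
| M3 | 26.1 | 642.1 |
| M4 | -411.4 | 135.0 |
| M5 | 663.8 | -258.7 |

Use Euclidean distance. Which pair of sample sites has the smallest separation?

M1 and M3

Pairwise distances:
M1–M2: √((-470.1)² + (-936.4)²) = √(220994.010 + 876844.960) = 1047.8 m
M1–M3: √((38.4)² + (78.1)²) = √(1474.560 + 6099.610) = 87.0 m
M1–M4: √((-399.1)² + (-429.0)²) = √(159280.810 + 184041.000) = 585.9 m
M1–M5: √((676.1)² + (-822.7)²) = √(457111.210 + 676835.290) = 1064.9 m
M2–M3: √((508.5)² + (1014.5)²) = √(258572.250 + 1029210.250) = 1134.8 m
M2–M4: √((71.0)² + (507.4)²) = √(5041.000 + 257454.760) = 512.3 m
M2–M5: √((1146.2)² + (113.7)²) = √(1313774.440 + 12927.690) = 1151.8 m
M3–M4: √((-437.5)² + (-507.1)²) = √(191406.250 + 257150.410) = 669.7 m
M3–M5: √((637.7)² + (-900.8)²) = √(406661.290 + 811440.640) = 1103.7 m
M4–M5: √((1075.2)² + (-393.7)²) = √(1156055.040 + 154999.690) = 1145.0 m
Closest pair: M1–M3 at 87.0 m.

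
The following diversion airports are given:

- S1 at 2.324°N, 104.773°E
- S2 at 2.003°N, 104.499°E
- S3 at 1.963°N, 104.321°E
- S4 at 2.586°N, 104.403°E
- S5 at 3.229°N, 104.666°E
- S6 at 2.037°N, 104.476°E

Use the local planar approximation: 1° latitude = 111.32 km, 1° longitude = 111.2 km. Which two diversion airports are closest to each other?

Pairwise distances:
S1–S2: √((-0.321·111.32)² + (-0.274·111.2)²) = √(1276.89875 + 928.34777) = 46.960 km
S1–S3: √((-0.361·111.32)² + (-0.452·111.2)²) = √(1614.95639 + 2526.30885) = 64.353 km
S1–S4: √((0.262·111.32)² + (-0.370·111.2)²) = √(850.64622 + 1692.82874) = 50.433 km
S1–S5: √((0.905·111.32)² + (-0.107·111.2)²) = √(10149.47443 + 141.57192) = 101.445 km
S1–S6: √((-0.287·111.32)² + (-0.297·111.2)²) = √(1020.72838 + 1090.74310) = 45.951 km
S2–S3: √((-0.040·111.32)² + (-0.178·111.2)²) = √(19.82743 + 391.78660) = 20.288 km
S2–S4: √((0.583·111.32)² + (-0.096·111.2)²) = √(4211.95289 + 113.95990) = 65.772 km
S2–S5: √((1.226·111.32)² + (0.167·111.2)²) = √(18626.33183 + 344.85976) = 137.736 km
S2–S6: √((0.034·111.32)² + (-0.023·111.2)²) = √(14.32532 + 6.54132) = 4.568 km
S3–S4: √((0.623·111.32)² + (0.082·111.2)²) = √(4809.74984 + 83.14522) = 69.949 km
S3–S5: √((1.266·111.32)² + (0.345·111.2)²) = √(19861.58058 + 1471.79650) = 146.059 km
S3–S6: √((0.074·111.32)² + (0.155·111.2)²) = √(67.85937 + 297.07970) = 19.103 km
S4–S5: √((0.643·111.32)² + (0.263·111.2)²) = √(5123.51888 + 855.30512) = 77.323 km
S4–S6: √((-0.549·111.32)² + (0.073·111.2)²) = √(3735.00411 + 65.89543) = 61.651 km
S5–S6: √((-1.192·111.32)² + (-0.190·111.2)²) = √(17607.54902 + 446.39238) = 134.365 km
Closest pair: S2–S6 at 4.568 km.

S2 and S6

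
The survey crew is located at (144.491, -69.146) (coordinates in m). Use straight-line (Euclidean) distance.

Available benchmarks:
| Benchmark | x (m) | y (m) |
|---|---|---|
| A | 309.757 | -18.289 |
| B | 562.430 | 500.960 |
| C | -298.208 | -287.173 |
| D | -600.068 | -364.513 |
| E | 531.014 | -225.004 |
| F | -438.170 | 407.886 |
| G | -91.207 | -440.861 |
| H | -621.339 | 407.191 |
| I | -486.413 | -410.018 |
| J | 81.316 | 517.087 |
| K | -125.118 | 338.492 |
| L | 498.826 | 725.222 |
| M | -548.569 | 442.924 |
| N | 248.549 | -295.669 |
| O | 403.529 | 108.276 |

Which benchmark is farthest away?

Distances from (144.491, -69.146):
A: √((165.266)² + (50.857)²) = √(27312.85076 + 2586.43445) = 172.914 m
B: √((417.939)² + (570.106)²) = √(174673.00772 + 325020.85124) = 706.890 m
C: √((-442.699)² + (-218.027)²) = √(195982.40460 + 47535.77273) = 493.476 m
D: √((-744.559)² + (-295.367)²) = √(554368.10448 + 87241.66469) = 801.005 m
E: √((386.523)² + (-155.858)²) = √(149400.02953 + 24291.71616) = 416.763 m
F: √((-582.661)² + (477.032)²) = √(339493.84092 + 227559.52902) = 753.029 m
G: √((-235.698)² + (-371.715)²) = √(55553.54720 + 138172.04122) = 440.143 m
H: √((-765.830)² + (476.337)²) = √(586495.58890 + 226896.93757) = 901.883 m
I: √((-630.904)² + (-340.872)²) = √(398039.85722 + 116193.72038) = 717.101 m
J: √((-63.175)² + (586.233)²) = √(3991.08063 + 343669.13029) = 589.627 m
K: √((-269.609)² + (407.638)²) = √(72689.01288 + 166168.73904) = 488.731 m
L: √((354.335)² + (794.368)²) = √(125553.29223 + 631020.51942) = 869.813 m
M: √((-693.060)² + (512.070)²) = √(480332.16360 + 262215.68490) = 861.712 m
N: √((104.058)² + (-226.523)²) = √(10828.06736 + 51312.66953) = 249.280 m
O: √((259.038)² + (177.422)²) = √(67100.68544 + 31478.56608) = 313.973 m
Maximum: H at 901.883 m.

H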